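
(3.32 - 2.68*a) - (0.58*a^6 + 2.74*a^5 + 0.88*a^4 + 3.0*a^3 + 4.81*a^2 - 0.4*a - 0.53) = -0.58*a^6 - 2.74*a^5 - 0.88*a^4 - 3.0*a^3 - 4.81*a^2 - 2.28*a + 3.85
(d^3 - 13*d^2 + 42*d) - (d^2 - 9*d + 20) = d^3 - 14*d^2 + 51*d - 20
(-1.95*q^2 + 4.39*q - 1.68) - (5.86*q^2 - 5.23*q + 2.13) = -7.81*q^2 + 9.62*q - 3.81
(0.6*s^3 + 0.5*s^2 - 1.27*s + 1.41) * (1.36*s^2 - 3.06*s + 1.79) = 0.816*s^5 - 1.156*s^4 - 2.1832*s^3 + 6.6988*s^2 - 6.5879*s + 2.5239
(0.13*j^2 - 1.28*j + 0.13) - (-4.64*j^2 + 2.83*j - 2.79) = 4.77*j^2 - 4.11*j + 2.92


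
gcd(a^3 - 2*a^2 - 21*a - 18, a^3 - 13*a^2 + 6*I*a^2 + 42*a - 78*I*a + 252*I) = a - 6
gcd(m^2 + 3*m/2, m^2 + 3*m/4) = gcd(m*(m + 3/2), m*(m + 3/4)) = m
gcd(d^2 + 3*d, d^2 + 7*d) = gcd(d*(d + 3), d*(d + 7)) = d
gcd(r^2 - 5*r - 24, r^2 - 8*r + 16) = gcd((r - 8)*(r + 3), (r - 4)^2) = 1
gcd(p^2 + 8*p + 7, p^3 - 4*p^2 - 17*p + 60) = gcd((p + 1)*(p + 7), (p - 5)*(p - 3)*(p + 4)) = 1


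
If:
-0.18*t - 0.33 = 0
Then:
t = -1.83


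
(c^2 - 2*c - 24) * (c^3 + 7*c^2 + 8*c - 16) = c^5 + 5*c^4 - 30*c^3 - 200*c^2 - 160*c + 384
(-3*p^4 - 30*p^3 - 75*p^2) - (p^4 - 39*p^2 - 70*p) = -4*p^4 - 30*p^3 - 36*p^2 + 70*p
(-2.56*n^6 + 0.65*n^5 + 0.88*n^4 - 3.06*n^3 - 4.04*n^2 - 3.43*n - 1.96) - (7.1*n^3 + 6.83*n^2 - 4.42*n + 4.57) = -2.56*n^6 + 0.65*n^5 + 0.88*n^4 - 10.16*n^3 - 10.87*n^2 + 0.99*n - 6.53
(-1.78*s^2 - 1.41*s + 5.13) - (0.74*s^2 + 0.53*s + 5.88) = -2.52*s^2 - 1.94*s - 0.75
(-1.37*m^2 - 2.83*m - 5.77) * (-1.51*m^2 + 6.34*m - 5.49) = 2.0687*m^4 - 4.4125*m^3 - 1.7082*m^2 - 21.0451*m + 31.6773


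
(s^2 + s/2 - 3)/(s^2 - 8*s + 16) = (s^2 + s/2 - 3)/(s^2 - 8*s + 16)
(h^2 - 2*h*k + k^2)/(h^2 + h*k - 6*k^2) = (h^2 - 2*h*k + k^2)/(h^2 + h*k - 6*k^2)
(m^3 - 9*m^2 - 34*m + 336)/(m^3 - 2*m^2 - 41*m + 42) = (m - 8)/(m - 1)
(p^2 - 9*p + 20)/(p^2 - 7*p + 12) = (p - 5)/(p - 3)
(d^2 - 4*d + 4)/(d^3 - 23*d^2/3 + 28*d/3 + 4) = 3*(d - 2)/(3*d^2 - 17*d - 6)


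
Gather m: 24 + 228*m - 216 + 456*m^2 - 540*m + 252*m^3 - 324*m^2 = 252*m^3 + 132*m^2 - 312*m - 192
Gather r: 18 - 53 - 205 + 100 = -140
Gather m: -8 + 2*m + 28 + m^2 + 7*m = m^2 + 9*m + 20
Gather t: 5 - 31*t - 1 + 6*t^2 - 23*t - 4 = 6*t^2 - 54*t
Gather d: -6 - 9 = -15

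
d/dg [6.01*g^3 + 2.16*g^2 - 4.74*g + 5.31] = 18.03*g^2 + 4.32*g - 4.74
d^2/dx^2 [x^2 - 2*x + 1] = 2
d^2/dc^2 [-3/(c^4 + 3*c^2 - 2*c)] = 6*(3*c*(2*c^2 + 1)*(c^3 + 3*c - 2) - 4*(2*c^3 + 3*c - 1)^2)/(c^3*(c^3 + 3*c - 2)^3)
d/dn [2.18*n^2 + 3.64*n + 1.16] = 4.36*n + 3.64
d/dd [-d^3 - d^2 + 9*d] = -3*d^2 - 2*d + 9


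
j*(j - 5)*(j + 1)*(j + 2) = j^4 - 2*j^3 - 13*j^2 - 10*j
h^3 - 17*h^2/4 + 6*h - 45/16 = (h - 3/2)^2*(h - 5/4)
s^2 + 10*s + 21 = (s + 3)*(s + 7)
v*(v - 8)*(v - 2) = v^3 - 10*v^2 + 16*v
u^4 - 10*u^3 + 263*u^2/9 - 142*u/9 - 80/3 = (u - 5)*(u - 3)*(u - 8/3)*(u + 2/3)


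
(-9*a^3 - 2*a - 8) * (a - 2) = -9*a^4 + 18*a^3 - 2*a^2 - 4*a + 16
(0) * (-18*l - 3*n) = 0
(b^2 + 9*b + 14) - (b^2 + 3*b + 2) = 6*b + 12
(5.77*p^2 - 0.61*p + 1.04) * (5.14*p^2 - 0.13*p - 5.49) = 29.6578*p^4 - 3.8855*p^3 - 26.2524*p^2 + 3.2137*p - 5.7096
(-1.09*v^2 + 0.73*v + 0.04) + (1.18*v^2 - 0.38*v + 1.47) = 0.0899999999999999*v^2 + 0.35*v + 1.51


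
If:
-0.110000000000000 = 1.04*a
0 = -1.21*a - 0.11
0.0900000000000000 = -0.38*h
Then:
No Solution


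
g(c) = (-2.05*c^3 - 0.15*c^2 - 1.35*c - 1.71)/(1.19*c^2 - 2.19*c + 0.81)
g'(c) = (2.19 - 2.38*c)*(-2.05*c^3 - 0.15*c^2 - 1.35*c - 1.71)/(1.19*c^2 - 2.19*c + 0.81)^2 + (-6.15*c^2 - 0.3*c - 1.35)/(1.19*c^2 - 2.19*c + 0.81) = (-2.4395*c^4 + 8.979*c^3 - 3.0465*c^2 + 3.8268*c - 4.8384)/(1.4161*c^4 - 5.2122*c^3 + 6.7239*c^2 - 3.5478*c + 0.6561)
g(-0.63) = -0.15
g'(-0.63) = -1.56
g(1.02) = 29.18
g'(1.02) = 80.69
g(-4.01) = 4.65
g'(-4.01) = -1.55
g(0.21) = -5.02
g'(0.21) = -25.24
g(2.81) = -12.87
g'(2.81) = 1.77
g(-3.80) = 4.32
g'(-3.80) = -1.54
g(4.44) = -13.07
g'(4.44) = -0.99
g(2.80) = -12.89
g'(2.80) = 1.82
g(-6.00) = 7.81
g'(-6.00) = -1.62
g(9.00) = -19.62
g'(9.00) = -1.61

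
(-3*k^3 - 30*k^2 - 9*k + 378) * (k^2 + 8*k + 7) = -3*k^5 - 54*k^4 - 270*k^3 + 96*k^2 + 2961*k + 2646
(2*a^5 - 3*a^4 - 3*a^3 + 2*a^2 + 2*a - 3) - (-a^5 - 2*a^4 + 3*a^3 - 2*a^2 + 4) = 3*a^5 - a^4 - 6*a^3 + 4*a^2 + 2*a - 7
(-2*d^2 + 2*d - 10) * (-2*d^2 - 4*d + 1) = 4*d^4 + 4*d^3 + 10*d^2 + 42*d - 10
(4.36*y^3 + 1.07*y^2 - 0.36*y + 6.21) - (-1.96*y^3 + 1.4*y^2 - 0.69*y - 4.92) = 6.32*y^3 - 0.33*y^2 + 0.33*y + 11.13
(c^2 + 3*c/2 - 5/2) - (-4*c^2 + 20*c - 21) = 5*c^2 - 37*c/2 + 37/2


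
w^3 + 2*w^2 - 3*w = w*(w - 1)*(w + 3)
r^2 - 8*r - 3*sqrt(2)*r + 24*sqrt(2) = (r - 8)*(r - 3*sqrt(2))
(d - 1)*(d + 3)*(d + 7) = d^3 + 9*d^2 + 11*d - 21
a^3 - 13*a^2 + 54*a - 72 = (a - 6)*(a - 4)*(a - 3)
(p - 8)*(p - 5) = p^2 - 13*p + 40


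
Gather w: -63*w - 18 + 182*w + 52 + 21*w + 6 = 140*w + 40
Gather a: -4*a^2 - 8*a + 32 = -4*a^2 - 8*a + 32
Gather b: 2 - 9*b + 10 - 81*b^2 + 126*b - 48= -81*b^2 + 117*b - 36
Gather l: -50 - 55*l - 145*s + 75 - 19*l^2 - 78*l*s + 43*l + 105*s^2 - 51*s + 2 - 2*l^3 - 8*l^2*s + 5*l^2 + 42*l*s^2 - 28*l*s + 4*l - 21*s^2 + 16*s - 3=-2*l^3 + l^2*(-8*s - 14) + l*(42*s^2 - 106*s - 8) + 84*s^2 - 180*s + 24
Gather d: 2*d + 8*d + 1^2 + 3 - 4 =10*d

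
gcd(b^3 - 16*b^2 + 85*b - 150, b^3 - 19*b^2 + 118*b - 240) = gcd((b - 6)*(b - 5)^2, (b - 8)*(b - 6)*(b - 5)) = b^2 - 11*b + 30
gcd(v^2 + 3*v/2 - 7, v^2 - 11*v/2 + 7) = v - 2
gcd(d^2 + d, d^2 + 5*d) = d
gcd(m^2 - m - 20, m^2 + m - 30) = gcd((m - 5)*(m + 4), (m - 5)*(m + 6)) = m - 5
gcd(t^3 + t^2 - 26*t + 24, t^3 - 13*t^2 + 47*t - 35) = t - 1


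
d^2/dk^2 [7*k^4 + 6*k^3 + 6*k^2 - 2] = 84*k^2 + 36*k + 12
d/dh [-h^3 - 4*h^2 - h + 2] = -3*h^2 - 8*h - 1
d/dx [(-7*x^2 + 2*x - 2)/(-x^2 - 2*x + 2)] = 16*x*(x - 2)/(x^4 + 4*x^3 - 8*x + 4)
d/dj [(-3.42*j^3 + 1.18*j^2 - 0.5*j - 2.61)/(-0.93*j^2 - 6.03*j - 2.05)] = (3.1806*j^4 + 41.2452*j^3 + 13.4526*j^2 - 9.6926*j - 14.7133)/(0.8649*j^4 + 11.2158*j^3 + 40.1739*j^2 + 24.723*j + 4.2025)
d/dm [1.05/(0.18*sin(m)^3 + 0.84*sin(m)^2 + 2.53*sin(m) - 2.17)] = (-1.764*sin(m) + 0.2835*cos(2*m) - 2.94)*cos(m)/(0.18*sin(m)^3 + 0.84*sin(m)^2 + 2.53*sin(m) - 2.17)^2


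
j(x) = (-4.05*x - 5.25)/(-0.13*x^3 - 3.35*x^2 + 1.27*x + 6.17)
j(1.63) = 9.69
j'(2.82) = -0.68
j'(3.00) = -0.52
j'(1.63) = -81.30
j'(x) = (-4.05*x - 5.25)*(0.39*x^2 + 6.7*x - 1.27)/(-0.13*x^3 - 3.35*x^2 + 1.27*x + 6.17)^2 - 4.05/(-0.13*x^3 - 3.35*x^2 + 1.27*x + 6.17)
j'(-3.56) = -0.04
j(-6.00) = -0.20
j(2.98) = 0.75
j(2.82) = 0.84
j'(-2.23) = -0.04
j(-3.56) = -0.26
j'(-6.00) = -0.02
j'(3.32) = -0.35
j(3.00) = 0.73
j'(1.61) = -117.15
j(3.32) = 0.60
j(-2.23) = -0.32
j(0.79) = -1.68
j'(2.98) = -0.54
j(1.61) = 11.64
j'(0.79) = -2.24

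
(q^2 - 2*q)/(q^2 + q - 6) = q/(q + 3)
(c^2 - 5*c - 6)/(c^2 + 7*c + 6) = (c - 6)/(c + 6)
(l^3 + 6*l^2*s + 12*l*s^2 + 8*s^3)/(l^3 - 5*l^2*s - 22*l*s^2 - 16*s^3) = (-l^2 - 4*l*s - 4*s^2)/(-l^2 + 7*l*s + 8*s^2)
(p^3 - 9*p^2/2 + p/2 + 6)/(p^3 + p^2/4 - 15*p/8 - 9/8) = 4*(p - 4)/(4*p + 3)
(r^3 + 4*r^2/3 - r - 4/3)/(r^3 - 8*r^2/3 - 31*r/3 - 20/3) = (r - 1)/(r - 5)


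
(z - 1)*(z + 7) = z^2 + 6*z - 7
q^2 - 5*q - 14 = (q - 7)*(q + 2)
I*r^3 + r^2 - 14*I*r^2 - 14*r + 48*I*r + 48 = (r - 8)*(r - 6)*(I*r + 1)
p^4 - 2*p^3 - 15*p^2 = p^2*(p - 5)*(p + 3)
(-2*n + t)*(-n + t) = 2*n^2 - 3*n*t + t^2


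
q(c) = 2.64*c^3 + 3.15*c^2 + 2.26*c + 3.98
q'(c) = 7.92*c^2 + 6.3*c + 2.26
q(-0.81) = 2.81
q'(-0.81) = 2.35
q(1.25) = 16.88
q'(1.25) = 22.51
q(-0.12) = 3.75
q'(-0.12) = 1.62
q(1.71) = 30.26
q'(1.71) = 36.19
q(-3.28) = -62.70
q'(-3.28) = 66.80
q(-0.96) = 2.38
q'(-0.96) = 3.51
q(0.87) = 10.07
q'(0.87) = 13.74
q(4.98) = 419.41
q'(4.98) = 230.05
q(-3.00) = -45.73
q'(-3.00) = 54.64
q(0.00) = 3.98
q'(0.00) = 2.26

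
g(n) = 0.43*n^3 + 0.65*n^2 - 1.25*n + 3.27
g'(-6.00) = 37.39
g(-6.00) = -58.71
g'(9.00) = 114.94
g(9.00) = 358.14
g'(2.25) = 8.21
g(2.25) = 8.65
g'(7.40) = 79.01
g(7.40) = 203.86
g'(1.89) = 5.82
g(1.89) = 6.13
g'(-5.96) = 36.82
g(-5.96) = -57.23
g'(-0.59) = -1.57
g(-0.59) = 4.15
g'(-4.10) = 15.10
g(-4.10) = -10.31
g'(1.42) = 3.20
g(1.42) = 4.04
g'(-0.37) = -1.55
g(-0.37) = 3.80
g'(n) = 1.29*n^2 + 1.3*n - 1.25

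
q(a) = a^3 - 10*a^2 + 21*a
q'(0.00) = 21.00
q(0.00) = 0.00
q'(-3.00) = 108.00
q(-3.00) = -180.00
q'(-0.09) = 22.82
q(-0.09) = -1.97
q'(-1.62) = 61.27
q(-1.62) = -64.52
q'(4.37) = -9.11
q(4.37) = -15.75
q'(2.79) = -11.45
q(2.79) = 2.47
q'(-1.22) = 49.87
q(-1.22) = -42.32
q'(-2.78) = 99.79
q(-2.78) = -157.15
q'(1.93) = -6.43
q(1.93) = 10.47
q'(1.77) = -5.00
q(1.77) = 11.39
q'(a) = 3*a^2 - 20*a + 21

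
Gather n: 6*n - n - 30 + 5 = 5*n - 25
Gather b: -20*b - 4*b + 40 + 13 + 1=54 - 24*b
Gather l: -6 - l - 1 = -l - 7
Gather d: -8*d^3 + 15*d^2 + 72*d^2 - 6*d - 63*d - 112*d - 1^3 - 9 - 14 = -8*d^3 + 87*d^2 - 181*d - 24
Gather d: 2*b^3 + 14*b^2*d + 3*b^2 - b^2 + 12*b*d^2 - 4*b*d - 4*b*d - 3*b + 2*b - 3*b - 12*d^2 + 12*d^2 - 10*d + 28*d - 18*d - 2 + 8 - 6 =2*b^3 + 2*b^2 + 12*b*d^2 - 4*b + d*(14*b^2 - 8*b)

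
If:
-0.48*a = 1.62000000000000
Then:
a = -3.38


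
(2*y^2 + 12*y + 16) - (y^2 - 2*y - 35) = y^2 + 14*y + 51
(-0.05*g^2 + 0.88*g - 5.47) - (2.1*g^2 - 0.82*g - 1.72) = -2.15*g^2 + 1.7*g - 3.75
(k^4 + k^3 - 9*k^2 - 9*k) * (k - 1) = k^5 - 10*k^3 + 9*k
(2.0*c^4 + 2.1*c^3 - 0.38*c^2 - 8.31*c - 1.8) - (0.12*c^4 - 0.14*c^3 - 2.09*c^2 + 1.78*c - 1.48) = 1.88*c^4 + 2.24*c^3 + 1.71*c^2 - 10.09*c - 0.32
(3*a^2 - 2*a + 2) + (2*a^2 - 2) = 5*a^2 - 2*a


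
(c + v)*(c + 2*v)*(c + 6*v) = c^3 + 9*c^2*v + 20*c*v^2 + 12*v^3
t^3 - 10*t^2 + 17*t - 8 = (t - 8)*(t - 1)^2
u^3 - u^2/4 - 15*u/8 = u*(u - 3/2)*(u + 5/4)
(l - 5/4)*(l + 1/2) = l^2 - 3*l/4 - 5/8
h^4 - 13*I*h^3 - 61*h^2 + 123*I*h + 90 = (h - 5*I)*(h - 3*I)^2*(h - 2*I)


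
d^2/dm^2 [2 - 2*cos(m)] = 2*cos(m)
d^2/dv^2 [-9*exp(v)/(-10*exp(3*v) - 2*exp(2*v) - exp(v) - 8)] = 9*(2*(30*exp(2*v) + 4*exp(v) + 1)^2*exp(2*v) - (150*exp(2*v) + 16*exp(v) + 3)*(10*exp(3*v) + 2*exp(2*v) + exp(v) + 8)*exp(v) + (10*exp(3*v) + 2*exp(2*v) + exp(v) + 8)^2)*exp(v)/(10*exp(3*v) + 2*exp(2*v) + exp(v) + 8)^3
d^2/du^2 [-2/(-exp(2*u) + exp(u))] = -(2*(exp(u) - 1)*(4*exp(u) - 1) - 4*(2*exp(u) - 1)^2)*exp(-u)/(exp(u) - 1)^3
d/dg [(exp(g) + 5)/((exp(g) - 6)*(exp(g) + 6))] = (-exp(2*g) - 10*exp(g) - 36)*exp(g)/(exp(4*g) - 72*exp(2*g) + 1296)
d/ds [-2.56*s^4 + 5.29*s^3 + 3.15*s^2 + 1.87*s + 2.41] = -10.24*s^3 + 15.87*s^2 + 6.3*s + 1.87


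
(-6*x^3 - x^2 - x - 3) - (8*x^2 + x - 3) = -6*x^3 - 9*x^2 - 2*x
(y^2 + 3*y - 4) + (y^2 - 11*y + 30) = 2*y^2 - 8*y + 26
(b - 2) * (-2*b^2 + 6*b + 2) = -2*b^3 + 10*b^2 - 10*b - 4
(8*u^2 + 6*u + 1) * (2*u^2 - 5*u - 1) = 16*u^4 - 28*u^3 - 36*u^2 - 11*u - 1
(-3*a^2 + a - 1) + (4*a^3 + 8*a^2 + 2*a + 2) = 4*a^3 + 5*a^2 + 3*a + 1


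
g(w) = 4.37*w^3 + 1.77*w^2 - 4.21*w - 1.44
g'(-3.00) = 103.16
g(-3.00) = -90.87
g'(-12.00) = 1841.15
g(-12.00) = -7247.40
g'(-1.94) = 38.26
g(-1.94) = -18.52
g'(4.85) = 321.34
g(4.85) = 518.32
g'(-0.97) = 4.69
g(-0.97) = 0.32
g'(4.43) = 268.75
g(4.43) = 394.57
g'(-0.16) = -4.44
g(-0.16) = -0.74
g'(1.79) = 44.13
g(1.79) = 21.76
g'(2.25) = 70.12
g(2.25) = 47.83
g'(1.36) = 24.85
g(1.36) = 7.10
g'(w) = 13.11*w^2 + 3.54*w - 4.21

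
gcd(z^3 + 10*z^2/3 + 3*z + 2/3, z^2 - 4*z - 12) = z + 2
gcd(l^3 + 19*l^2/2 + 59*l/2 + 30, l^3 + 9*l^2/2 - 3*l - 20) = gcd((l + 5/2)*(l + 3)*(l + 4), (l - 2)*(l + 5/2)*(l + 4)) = l^2 + 13*l/2 + 10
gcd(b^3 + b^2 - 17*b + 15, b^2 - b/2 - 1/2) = b - 1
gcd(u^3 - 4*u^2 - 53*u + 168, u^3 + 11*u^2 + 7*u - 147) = u^2 + 4*u - 21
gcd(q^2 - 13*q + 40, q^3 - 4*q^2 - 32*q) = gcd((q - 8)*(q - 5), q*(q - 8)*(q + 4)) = q - 8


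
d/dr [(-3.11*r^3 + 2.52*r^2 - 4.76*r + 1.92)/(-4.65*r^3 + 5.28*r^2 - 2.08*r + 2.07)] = (-4.70280000000001*r^4 - 31.3304*r^3 + 27.3621*r^2 - 9.8424*r - 5.8596)/(21.6225*r^6 - 49.104*r^5 + 47.2224*r^4 - 41.2158*r^3 + 26.1856*r^2 - 8.6112*r + 4.2849)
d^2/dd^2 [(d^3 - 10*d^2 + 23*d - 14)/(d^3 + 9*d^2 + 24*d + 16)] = 2*(-19*d^4 + 149*d^3 + 273*d^2 - 553*d - 1090)/(d^7 + 19*d^6 + 147*d^5 + 593*d^4 + 1328*d^3 + 1632*d^2 + 1024*d + 256)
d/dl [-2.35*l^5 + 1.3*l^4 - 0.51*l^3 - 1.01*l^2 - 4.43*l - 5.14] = -11.75*l^4 + 5.2*l^3 - 1.53*l^2 - 2.02*l - 4.43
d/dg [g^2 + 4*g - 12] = 2*g + 4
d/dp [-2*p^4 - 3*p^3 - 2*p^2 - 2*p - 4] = -8*p^3 - 9*p^2 - 4*p - 2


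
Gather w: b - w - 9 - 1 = b - w - 10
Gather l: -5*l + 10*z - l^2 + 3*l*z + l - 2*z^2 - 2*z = -l^2 + l*(3*z - 4) - 2*z^2 + 8*z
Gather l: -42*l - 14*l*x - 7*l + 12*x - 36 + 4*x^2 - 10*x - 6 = l*(-14*x - 49) + 4*x^2 + 2*x - 42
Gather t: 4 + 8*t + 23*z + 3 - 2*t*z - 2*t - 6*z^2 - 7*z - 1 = t*(6 - 2*z) - 6*z^2 + 16*z + 6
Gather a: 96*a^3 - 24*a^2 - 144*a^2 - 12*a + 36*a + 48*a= 96*a^3 - 168*a^2 + 72*a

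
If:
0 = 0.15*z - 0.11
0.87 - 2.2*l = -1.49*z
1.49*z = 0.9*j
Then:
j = 1.21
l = 0.89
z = 0.73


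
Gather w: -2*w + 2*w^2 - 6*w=2*w^2 - 8*w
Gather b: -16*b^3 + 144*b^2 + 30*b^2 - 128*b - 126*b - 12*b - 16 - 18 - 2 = -16*b^3 + 174*b^2 - 266*b - 36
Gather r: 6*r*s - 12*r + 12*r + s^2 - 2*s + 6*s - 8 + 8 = 6*r*s + s^2 + 4*s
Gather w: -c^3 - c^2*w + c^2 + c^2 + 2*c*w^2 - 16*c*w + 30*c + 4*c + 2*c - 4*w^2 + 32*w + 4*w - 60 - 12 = -c^3 + 2*c^2 + 36*c + w^2*(2*c - 4) + w*(-c^2 - 16*c + 36) - 72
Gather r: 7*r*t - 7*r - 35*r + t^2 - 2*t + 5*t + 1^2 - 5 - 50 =r*(7*t - 42) + t^2 + 3*t - 54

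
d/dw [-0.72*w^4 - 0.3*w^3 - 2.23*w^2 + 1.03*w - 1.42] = -2.88*w^3 - 0.9*w^2 - 4.46*w + 1.03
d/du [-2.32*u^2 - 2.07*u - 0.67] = -4.64*u - 2.07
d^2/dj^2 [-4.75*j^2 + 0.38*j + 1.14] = -9.50000000000000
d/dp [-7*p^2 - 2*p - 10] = -14*p - 2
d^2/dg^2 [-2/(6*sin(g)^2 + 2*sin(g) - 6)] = (36*sin(g)^4 + 9*sin(g)^3 - 17*sin(g)^2 - 15*sin(g) - 20)/(sin(g) - 3*cos(g)^2)^3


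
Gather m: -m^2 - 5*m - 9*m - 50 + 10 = -m^2 - 14*m - 40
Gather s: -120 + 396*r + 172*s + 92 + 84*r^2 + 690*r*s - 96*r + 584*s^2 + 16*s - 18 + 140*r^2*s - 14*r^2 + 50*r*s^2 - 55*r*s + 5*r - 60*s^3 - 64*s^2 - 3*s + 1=70*r^2 + 305*r - 60*s^3 + s^2*(50*r + 520) + s*(140*r^2 + 635*r + 185) - 45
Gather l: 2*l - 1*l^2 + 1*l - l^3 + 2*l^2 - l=-l^3 + l^2 + 2*l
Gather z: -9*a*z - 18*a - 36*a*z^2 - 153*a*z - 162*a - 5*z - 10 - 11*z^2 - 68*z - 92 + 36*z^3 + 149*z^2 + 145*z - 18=-180*a + 36*z^3 + z^2*(138 - 36*a) + z*(72 - 162*a) - 120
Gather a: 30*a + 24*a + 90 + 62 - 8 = 54*a + 144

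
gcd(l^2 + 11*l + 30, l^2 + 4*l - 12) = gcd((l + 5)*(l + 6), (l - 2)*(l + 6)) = l + 6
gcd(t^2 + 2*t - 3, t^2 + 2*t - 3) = t^2 + 2*t - 3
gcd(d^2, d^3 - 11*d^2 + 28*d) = d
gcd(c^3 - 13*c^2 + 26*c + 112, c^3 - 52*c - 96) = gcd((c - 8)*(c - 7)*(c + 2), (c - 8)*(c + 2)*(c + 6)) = c^2 - 6*c - 16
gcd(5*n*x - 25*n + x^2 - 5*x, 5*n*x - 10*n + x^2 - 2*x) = 5*n + x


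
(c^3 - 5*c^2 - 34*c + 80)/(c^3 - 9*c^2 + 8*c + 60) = (c^3 - 5*c^2 - 34*c + 80)/(c^3 - 9*c^2 + 8*c + 60)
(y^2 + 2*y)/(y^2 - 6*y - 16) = y/(y - 8)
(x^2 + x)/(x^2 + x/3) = 3*(x + 1)/(3*x + 1)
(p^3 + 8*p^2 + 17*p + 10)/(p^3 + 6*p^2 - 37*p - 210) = (p^2 + 3*p + 2)/(p^2 + p - 42)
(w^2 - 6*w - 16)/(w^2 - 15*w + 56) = (w + 2)/(w - 7)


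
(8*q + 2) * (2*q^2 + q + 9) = 16*q^3 + 12*q^2 + 74*q + 18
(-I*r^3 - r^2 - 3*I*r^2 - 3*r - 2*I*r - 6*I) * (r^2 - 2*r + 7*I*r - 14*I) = -I*r^5 + 6*r^4 - I*r^4 + 6*r^3 - 3*I*r^3 - 22*r^2 - 9*I*r^2 + 14*r + 54*I*r - 84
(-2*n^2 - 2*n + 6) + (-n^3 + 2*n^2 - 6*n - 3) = -n^3 - 8*n + 3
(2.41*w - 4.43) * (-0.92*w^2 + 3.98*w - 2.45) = -2.2172*w^3 + 13.6674*w^2 - 23.5359*w + 10.8535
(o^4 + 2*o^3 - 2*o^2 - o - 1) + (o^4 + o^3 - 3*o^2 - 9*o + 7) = 2*o^4 + 3*o^3 - 5*o^2 - 10*o + 6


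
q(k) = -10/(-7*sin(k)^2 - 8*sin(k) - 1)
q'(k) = -10*(14*sin(k)*cos(k) + 8*cos(k))/(-7*sin(k)^2 - 8*sin(k) - 1)^2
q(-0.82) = -9.03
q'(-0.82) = 12.44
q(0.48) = 1.62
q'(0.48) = -3.35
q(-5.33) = 0.82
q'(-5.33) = -0.76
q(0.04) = 7.51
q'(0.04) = -48.27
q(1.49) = 0.63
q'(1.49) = -0.07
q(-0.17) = -65.32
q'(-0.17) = -2367.90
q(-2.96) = -46.20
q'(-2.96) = 1148.53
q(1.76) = 0.64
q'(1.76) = 0.17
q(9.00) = 1.82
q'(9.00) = 4.17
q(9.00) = 1.82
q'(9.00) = 4.17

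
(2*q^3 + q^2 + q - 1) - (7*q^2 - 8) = 2*q^3 - 6*q^2 + q + 7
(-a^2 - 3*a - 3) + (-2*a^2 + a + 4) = -3*a^2 - 2*a + 1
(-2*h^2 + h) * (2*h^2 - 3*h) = -4*h^4 + 8*h^3 - 3*h^2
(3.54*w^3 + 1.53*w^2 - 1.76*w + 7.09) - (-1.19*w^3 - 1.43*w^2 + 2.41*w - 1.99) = 4.73*w^3 + 2.96*w^2 - 4.17*w + 9.08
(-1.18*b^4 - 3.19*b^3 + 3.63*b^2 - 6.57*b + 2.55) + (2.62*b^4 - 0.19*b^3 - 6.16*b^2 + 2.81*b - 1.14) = 1.44*b^4 - 3.38*b^3 - 2.53*b^2 - 3.76*b + 1.41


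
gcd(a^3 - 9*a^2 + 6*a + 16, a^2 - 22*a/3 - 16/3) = a - 8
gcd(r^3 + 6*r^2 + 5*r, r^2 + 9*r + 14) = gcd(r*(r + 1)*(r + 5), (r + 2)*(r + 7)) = 1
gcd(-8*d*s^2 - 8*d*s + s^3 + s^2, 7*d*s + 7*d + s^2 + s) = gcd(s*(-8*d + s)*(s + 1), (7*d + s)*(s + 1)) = s + 1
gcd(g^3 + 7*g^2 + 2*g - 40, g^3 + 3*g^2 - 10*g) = g^2 + 3*g - 10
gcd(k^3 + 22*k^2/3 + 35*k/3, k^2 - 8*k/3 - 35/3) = k + 7/3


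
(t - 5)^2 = t^2 - 10*t + 25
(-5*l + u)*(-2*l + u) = 10*l^2 - 7*l*u + u^2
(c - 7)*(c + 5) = c^2 - 2*c - 35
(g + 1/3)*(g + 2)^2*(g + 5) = g^4 + 28*g^3/3 + 27*g^2 + 28*g + 20/3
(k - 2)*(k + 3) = k^2 + k - 6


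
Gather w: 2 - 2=0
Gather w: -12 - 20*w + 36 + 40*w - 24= 20*w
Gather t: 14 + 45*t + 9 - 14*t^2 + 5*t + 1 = -14*t^2 + 50*t + 24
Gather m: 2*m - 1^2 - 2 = 2*m - 3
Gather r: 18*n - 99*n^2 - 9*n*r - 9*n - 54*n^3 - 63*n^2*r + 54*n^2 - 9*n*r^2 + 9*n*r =-54*n^3 - 63*n^2*r - 45*n^2 - 9*n*r^2 + 9*n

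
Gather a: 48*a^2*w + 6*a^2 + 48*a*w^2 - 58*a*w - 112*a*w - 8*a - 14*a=a^2*(48*w + 6) + a*(48*w^2 - 170*w - 22)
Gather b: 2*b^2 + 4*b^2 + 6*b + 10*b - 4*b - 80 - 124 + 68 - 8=6*b^2 + 12*b - 144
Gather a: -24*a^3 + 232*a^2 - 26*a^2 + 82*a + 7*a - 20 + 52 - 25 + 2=-24*a^3 + 206*a^2 + 89*a + 9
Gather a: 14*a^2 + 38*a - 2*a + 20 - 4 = 14*a^2 + 36*a + 16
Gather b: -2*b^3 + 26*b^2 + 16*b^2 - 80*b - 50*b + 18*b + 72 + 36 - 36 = -2*b^3 + 42*b^2 - 112*b + 72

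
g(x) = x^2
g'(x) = 2*x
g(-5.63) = 31.70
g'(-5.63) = -11.26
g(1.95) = 3.80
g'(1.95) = 3.90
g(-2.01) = 4.04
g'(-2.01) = -4.02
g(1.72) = 2.96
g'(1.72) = 3.44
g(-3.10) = 9.61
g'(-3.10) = -6.20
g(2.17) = 4.71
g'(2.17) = 4.34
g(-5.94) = 35.28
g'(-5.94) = -11.88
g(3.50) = 12.25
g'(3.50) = 7.00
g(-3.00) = 9.00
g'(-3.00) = -6.00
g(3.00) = 9.00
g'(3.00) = 6.00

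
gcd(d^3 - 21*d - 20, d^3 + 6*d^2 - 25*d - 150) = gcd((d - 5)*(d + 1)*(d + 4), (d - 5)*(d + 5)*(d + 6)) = d - 5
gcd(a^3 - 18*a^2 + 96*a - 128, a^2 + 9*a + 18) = 1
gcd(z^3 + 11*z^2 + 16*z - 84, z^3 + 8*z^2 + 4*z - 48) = z^2 + 4*z - 12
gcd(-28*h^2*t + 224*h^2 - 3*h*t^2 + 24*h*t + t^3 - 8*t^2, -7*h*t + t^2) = -7*h + t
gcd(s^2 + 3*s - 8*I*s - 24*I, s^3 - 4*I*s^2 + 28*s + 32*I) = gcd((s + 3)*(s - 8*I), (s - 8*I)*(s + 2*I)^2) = s - 8*I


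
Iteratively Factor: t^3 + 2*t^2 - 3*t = (t - 1)*(t^2 + 3*t) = (t - 1)*(t + 3)*(t)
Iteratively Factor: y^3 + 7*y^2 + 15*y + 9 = (y + 3)*(y^2 + 4*y + 3) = (y + 3)^2*(y + 1)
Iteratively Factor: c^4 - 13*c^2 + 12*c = (c + 4)*(c^3 - 4*c^2 + 3*c) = (c - 1)*(c + 4)*(c^2 - 3*c) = c*(c - 1)*(c + 4)*(c - 3)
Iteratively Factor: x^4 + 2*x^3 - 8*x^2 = (x)*(x^3 + 2*x^2 - 8*x) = x*(x + 4)*(x^2 - 2*x) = x^2*(x + 4)*(x - 2)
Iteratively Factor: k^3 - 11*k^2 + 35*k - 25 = (k - 1)*(k^2 - 10*k + 25) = (k - 5)*(k - 1)*(k - 5)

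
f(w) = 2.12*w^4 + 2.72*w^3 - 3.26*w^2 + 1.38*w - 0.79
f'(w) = 8.48*w^3 + 8.16*w^2 - 6.52*w + 1.38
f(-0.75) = -4.14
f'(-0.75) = 7.28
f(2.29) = 76.24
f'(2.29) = 131.08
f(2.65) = 135.14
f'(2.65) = 199.22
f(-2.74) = 34.49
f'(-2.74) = -93.93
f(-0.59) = -3.04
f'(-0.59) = 6.33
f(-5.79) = 1736.56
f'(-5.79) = -1333.32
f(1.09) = 3.36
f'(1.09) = 14.95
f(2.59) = 123.57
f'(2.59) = 186.56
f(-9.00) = 11649.17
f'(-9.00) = -5460.90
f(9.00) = 15639.77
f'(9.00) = 6785.58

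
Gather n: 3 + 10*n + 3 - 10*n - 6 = 0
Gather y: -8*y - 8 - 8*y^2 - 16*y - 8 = -8*y^2 - 24*y - 16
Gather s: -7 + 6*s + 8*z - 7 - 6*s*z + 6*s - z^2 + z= s*(12 - 6*z) - z^2 + 9*z - 14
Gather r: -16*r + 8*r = -8*r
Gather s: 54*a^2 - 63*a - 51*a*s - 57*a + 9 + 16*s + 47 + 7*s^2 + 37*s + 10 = 54*a^2 - 120*a + 7*s^2 + s*(53 - 51*a) + 66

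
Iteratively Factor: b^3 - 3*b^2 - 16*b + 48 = (b - 4)*(b^2 + b - 12) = (b - 4)*(b - 3)*(b + 4)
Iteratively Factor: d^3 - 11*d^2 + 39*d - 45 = (d - 3)*(d^2 - 8*d + 15) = (d - 5)*(d - 3)*(d - 3)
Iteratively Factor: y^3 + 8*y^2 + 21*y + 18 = (y + 2)*(y^2 + 6*y + 9) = (y + 2)*(y + 3)*(y + 3)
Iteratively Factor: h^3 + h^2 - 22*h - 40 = (h + 4)*(h^2 - 3*h - 10) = (h - 5)*(h + 4)*(h + 2)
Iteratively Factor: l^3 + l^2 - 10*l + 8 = (l + 4)*(l^2 - 3*l + 2) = (l - 2)*(l + 4)*(l - 1)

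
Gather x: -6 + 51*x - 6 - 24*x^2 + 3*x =-24*x^2 + 54*x - 12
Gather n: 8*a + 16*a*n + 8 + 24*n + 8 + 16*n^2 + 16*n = 8*a + 16*n^2 + n*(16*a + 40) + 16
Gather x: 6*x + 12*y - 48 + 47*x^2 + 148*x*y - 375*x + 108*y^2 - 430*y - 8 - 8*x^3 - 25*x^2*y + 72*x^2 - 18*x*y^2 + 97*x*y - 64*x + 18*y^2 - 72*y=-8*x^3 + x^2*(119 - 25*y) + x*(-18*y^2 + 245*y - 433) + 126*y^2 - 490*y - 56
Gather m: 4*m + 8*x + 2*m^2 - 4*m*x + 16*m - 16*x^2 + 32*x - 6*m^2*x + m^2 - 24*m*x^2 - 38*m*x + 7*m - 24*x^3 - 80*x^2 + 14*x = m^2*(3 - 6*x) + m*(-24*x^2 - 42*x + 27) - 24*x^3 - 96*x^2 + 54*x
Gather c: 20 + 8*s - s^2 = -s^2 + 8*s + 20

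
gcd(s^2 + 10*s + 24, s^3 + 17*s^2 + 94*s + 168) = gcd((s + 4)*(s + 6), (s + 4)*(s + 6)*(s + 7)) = s^2 + 10*s + 24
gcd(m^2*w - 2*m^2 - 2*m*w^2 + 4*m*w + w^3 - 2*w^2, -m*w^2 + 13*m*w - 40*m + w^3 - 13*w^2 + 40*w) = -m + w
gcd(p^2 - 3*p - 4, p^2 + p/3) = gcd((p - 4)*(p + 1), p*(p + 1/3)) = 1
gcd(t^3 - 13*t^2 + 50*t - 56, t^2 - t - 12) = t - 4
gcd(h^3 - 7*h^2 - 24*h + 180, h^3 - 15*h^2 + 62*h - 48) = h - 6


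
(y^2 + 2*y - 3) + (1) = y^2 + 2*y - 2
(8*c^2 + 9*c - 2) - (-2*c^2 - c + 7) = 10*c^2 + 10*c - 9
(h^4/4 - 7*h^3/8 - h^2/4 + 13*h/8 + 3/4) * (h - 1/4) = h^5/4 - 15*h^4/16 - h^3/32 + 27*h^2/16 + 11*h/32 - 3/16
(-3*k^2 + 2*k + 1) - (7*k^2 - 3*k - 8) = -10*k^2 + 5*k + 9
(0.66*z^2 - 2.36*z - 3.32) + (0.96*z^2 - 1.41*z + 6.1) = 1.62*z^2 - 3.77*z + 2.78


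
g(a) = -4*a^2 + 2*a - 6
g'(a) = 2 - 8*a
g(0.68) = -6.49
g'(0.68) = -3.44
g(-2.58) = -37.79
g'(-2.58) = 22.64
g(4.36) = -73.32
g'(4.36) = -32.88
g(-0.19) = -6.52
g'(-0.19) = 3.52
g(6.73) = -173.71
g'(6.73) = -51.84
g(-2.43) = -34.48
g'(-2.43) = 21.44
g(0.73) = -6.67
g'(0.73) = -3.84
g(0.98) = -7.88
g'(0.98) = -5.84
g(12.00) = -558.00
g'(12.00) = -94.00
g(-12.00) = -606.00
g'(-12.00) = 98.00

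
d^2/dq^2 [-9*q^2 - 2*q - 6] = -18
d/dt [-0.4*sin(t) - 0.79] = -0.4*cos(t)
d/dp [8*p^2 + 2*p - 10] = 16*p + 2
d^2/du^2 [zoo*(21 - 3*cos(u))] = zoo*cos(u)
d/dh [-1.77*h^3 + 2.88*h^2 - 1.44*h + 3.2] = -5.31*h^2 + 5.76*h - 1.44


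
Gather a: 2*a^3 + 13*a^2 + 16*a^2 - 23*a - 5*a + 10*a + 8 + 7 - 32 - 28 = 2*a^3 + 29*a^2 - 18*a - 45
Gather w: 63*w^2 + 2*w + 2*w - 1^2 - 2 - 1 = 63*w^2 + 4*w - 4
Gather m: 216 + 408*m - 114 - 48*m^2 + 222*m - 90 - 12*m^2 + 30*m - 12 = -60*m^2 + 660*m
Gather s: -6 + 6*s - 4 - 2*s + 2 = 4*s - 8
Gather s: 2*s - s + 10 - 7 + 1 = s + 4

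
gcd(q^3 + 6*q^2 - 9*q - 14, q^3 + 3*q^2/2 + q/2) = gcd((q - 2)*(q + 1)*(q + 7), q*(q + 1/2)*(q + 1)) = q + 1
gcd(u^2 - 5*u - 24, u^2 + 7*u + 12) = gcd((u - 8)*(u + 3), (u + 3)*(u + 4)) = u + 3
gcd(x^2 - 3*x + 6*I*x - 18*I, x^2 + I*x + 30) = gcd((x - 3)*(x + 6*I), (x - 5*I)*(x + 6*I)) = x + 6*I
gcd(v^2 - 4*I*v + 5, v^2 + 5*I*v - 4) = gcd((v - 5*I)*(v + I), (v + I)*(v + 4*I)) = v + I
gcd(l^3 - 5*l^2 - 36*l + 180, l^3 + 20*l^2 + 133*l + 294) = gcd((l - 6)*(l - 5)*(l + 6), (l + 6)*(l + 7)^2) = l + 6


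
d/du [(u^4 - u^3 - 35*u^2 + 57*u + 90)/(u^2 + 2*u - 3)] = (2*u^5 + 5*u^4 - 16*u^3 - 118*u^2 + 30*u - 351)/(u^4 + 4*u^3 - 2*u^2 - 12*u + 9)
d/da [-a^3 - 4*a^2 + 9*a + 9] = -3*a^2 - 8*a + 9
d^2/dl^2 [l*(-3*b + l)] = 2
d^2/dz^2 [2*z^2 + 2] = 4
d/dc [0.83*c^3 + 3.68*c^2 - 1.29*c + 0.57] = 2.49*c^2 + 7.36*c - 1.29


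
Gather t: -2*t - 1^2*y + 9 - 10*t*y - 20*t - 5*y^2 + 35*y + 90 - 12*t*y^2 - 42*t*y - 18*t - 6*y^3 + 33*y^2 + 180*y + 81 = t*(-12*y^2 - 52*y - 40) - 6*y^3 + 28*y^2 + 214*y + 180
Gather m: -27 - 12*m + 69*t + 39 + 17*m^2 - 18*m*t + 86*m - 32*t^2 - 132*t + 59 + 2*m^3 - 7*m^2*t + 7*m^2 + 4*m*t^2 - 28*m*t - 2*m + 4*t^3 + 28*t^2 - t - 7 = 2*m^3 + m^2*(24 - 7*t) + m*(4*t^2 - 46*t + 72) + 4*t^3 - 4*t^2 - 64*t + 64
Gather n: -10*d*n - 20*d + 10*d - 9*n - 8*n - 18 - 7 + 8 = -10*d + n*(-10*d - 17) - 17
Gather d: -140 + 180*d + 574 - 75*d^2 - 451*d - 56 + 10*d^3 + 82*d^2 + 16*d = 10*d^3 + 7*d^2 - 255*d + 378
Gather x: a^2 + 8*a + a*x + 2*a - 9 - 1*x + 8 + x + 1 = a^2 + a*x + 10*a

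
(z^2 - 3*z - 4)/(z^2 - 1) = (z - 4)/(z - 1)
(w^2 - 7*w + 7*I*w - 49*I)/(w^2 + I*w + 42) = (w - 7)/(w - 6*I)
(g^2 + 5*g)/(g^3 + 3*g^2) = (g + 5)/(g*(g + 3))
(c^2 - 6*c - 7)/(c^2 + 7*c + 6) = (c - 7)/(c + 6)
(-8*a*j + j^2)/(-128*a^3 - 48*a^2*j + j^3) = j/(16*a^2 + 8*a*j + j^2)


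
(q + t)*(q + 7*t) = q^2 + 8*q*t + 7*t^2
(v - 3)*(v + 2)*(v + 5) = v^3 + 4*v^2 - 11*v - 30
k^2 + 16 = (k - 4*I)*(k + 4*I)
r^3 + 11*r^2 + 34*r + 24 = (r + 1)*(r + 4)*(r + 6)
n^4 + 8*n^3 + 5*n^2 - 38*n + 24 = (n - 1)^2*(n + 4)*(n + 6)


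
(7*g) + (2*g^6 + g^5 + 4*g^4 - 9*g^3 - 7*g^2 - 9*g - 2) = 2*g^6 + g^5 + 4*g^4 - 9*g^3 - 7*g^2 - 2*g - 2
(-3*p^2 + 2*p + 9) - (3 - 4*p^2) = p^2 + 2*p + 6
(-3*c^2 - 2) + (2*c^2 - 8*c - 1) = -c^2 - 8*c - 3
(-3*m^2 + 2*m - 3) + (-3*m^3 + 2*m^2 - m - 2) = -3*m^3 - m^2 + m - 5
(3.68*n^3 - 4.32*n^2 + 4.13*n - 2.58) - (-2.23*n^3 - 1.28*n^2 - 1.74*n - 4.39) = 5.91*n^3 - 3.04*n^2 + 5.87*n + 1.81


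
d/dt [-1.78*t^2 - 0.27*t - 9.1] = -3.56*t - 0.27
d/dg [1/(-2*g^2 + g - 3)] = (4*g - 1)/(2*g^2 - g + 3)^2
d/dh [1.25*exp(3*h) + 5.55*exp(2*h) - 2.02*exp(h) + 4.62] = (3.75*exp(2*h) + 11.1*exp(h) - 2.02)*exp(h)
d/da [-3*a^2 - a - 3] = -6*a - 1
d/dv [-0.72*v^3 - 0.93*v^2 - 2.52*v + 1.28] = -2.16*v^2 - 1.86*v - 2.52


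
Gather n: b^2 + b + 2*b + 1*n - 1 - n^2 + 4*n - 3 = b^2 + 3*b - n^2 + 5*n - 4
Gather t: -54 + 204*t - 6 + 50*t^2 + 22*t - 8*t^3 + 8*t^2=-8*t^3 + 58*t^2 + 226*t - 60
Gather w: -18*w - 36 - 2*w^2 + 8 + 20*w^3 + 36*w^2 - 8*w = 20*w^3 + 34*w^2 - 26*w - 28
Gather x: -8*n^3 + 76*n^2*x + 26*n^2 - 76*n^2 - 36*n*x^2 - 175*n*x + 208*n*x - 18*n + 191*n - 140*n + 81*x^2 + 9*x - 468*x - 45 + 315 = -8*n^3 - 50*n^2 + 33*n + x^2*(81 - 36*n) + x*(76*n^2 + 33*n - 459) + 270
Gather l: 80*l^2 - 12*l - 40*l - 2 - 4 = 80*l^2 - 52*l - 6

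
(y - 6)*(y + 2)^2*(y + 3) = y^4 + y^3 - 26*y^2 - 84*y - 72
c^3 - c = c*(c - 1)*(c + 1)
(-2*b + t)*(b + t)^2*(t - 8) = -2*b^3*t + 16*b^3 - 3*b^2*t^2 + 24*b^2*t + t^4 - 8*t^3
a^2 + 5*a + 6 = (a + 2)*(a + 3)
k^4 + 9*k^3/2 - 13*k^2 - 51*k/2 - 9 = (k - 3)*(k + 1/2)*(k + 1)*(k + 6)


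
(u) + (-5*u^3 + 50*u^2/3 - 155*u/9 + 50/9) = -5*u^3 + 50*u^2/3 - 146*u/9 + 50/9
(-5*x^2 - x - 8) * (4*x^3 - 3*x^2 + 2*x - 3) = -20*x^5 + 11*x^4 - 39*x^3 + 37*x^2 - 13*x + 24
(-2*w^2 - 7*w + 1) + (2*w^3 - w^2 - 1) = 2*w^3 - 3*w^2 - 7*w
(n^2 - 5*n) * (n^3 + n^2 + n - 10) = n^5 - 4*n^4 - 4*n^3 - 15*n^2 + 50*n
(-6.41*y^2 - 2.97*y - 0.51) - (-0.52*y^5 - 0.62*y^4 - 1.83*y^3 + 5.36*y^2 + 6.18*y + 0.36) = 0.52*y^5 + 0.62*y^4 + 1.83*y^3 - 11.77*y^2 - 9.15*y - 0.87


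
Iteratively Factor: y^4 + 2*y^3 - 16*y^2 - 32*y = (y)*(y^3 + 2*y^2 - 16*y - 32) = y*(y + 2)*(y^2 - 16) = y*(y - 4)*(y + 2)*(y + 4)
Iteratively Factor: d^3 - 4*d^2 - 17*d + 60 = (d - 3)*(d^2 - d - 20) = (d - 5)*(d - 3)*(d + 4)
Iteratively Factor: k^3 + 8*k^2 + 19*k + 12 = (k + 4)*(k^2 + 4*k + 3) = (k + 3)*(k + 4)*(k + 1)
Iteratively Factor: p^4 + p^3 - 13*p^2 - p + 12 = (p + 1)*(p^3 - 13*p + 12) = (p + 1)*(p + 4)*(p^2 - 4*p + 3) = (p - 1)*(p + 1)*(p + 4)*(p - 3)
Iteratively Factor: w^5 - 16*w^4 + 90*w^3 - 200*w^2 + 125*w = (w - 5)*(w^4 - 11*w^3 + 35*w^2 - 25*w) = (w - 5)^2*(w^3 - 6*w^2 + 5*w) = (w - 5)^2*(w - 1)*(w^2 - 5*w) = (w - 5)^3*(w - 1)*(w)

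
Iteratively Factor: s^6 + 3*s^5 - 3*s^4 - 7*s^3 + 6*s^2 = (s + 2)*(s^5 + s^4 - 5*s^3 + 3*s^2) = s*(s + 2)*(s^4 + s^3 - 5*s^2 + 3*s) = s*(s + 2)*(s + 3)*(s^3 - 2*s^2 + s) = s*(s - 1)*(s + 2)*(s + 3)*(s^2 - s) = s^2*(s - 1)*(s + 2)*(s + 3)*(s - 1)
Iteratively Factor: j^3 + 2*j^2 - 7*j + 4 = (j - 1)*(j^2 + 3*j - 4) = (j - 1)*(j + 4)*(j - 1)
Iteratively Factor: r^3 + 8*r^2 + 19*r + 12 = (r + 3)*(r^2 + 5*r + 4) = (r + 1)*(r + 3)*(r + 4)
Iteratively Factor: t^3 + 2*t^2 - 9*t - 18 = (t - 3)*(t^2 + 5*t + 6) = (t - 3)*(t + 3)*(t + 2)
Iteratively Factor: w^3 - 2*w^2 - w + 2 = (w + 1)*(w^2 - 3*w + 2) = (w - 2)*(w + 1)*(w - 1)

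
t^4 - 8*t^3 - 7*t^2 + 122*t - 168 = (t - 7)*(t - 3)*(t - 2)*(t + 4)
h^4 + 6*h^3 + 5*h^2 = h^2*(h + 1)*(h + 5)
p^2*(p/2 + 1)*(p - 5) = p^4/2 - 3*p^3/2 - 5*p^2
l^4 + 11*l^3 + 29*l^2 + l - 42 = (l - 1)*(l + 2)*(l + 3)*(l + 7)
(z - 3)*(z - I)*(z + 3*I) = z^3 - 3*z^2 + 2*I*z^2 + 3*z - 6*I*z - 9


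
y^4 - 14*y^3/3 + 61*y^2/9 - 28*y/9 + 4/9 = (y - 2)^2*(y - 1/3)^2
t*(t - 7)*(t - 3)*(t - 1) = t^4 - 11*t^3 + 31*t^2 - 21*t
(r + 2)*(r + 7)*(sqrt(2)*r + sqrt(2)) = sqrt(2)*r^3 + 10*sqrt(2)*r^2 + 23*sqrt(2)*r + 14*sqrt(2)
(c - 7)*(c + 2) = c^2 - 5*c - 14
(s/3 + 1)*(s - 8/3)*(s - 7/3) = s^3/3 - 2*s^2/3 - 79*s/27 + 56/9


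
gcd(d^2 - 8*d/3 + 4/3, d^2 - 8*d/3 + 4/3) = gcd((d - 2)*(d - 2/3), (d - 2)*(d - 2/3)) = d^2 - 8*d/3 + 4/3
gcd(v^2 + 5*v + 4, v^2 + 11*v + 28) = v + 4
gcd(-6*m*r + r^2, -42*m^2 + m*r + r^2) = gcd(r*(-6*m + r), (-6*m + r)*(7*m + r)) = -6*m + r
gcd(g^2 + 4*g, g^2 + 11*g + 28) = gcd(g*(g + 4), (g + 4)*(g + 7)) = g + 4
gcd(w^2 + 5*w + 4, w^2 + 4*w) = w + 4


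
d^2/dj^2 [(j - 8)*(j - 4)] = 2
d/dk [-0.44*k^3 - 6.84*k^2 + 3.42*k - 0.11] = -1.32*k^2 - 13.68*k + 3.42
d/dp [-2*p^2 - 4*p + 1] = -4*p - 4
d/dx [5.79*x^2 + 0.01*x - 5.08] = 11.58*x + 0.01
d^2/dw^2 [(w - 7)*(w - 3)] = 2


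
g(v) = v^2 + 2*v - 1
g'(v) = 2*v + 2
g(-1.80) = -1.36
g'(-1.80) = -1.60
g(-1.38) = -1.86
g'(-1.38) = -0.76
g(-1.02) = -2.00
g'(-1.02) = -0.04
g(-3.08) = 2.33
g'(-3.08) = -4.16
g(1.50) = 4.25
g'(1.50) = 5.00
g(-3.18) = 2.75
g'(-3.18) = -4.36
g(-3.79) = 5.78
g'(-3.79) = -5.58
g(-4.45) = 9.90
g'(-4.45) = -6.90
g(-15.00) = 194.00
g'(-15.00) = -28.00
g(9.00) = 98.00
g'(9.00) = 20.00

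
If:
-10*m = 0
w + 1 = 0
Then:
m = 0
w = -1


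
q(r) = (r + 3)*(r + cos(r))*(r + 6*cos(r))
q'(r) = (1 - 6*sin(r))*(r + 3)*(r + cos(r)) + (1 - sin(r))*(r + 3)*(r + 6*cos(r)) + (r + cos(r))*(r + 6*cos(r))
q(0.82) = 28.20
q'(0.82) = -7.01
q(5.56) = 543.25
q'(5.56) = 475.01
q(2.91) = -33.53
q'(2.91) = -23.33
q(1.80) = 3.30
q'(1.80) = -35.82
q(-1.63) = 4.59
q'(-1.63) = -18.26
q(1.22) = 21.66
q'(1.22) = -24.61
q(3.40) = -37.39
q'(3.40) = 14.32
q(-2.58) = 11.02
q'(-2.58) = 15.27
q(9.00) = 342.96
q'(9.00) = -89.45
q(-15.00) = -3698.76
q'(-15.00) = 1622.54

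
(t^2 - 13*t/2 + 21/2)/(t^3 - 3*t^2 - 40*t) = (-2*t^2 + 13*t - 21)/(2*t*(-t^2 + 3*t + 40))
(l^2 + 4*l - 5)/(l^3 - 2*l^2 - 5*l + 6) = (l + 5)/(l^2 - l - 6)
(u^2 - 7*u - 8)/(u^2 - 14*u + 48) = (u + 1)/(u - 6)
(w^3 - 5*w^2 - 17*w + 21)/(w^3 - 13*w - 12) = (w^2 - 8*w + 7)/(w^2 - 3*w - 4)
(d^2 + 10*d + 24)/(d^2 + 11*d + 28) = (d + 6)/(d + 7)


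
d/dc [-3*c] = -3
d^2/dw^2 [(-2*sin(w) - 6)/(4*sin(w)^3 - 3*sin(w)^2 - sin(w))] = 2*(64*sin(w)^3 + 796*sin(w)^2 + 77*sin(w) - 682 + 84*sin(3*w)/sin(w) + 84/sin(w) + 21*sin(3*w)/sin(w)^2 + 60/sin(w)^2 + 6/sin(w)^3)/((sin(w) - 1)^2*(4*sin(w) + 1)^3)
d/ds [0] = 0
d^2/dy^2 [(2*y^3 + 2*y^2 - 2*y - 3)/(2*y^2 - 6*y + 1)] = 28*(6*y^3 - 6*y^2 + 9*y - 8)/(8*y^6 - 72*y^5 + 228*y^4 - 288*y^3 + 114*y^2 - 18*y + 1)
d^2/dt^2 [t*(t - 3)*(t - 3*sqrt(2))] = 6*t - 6*sqrt(2) - 6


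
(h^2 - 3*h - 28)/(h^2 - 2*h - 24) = (h - 7)/(h - 6)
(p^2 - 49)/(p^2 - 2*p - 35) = (p + 7)/(p + 5)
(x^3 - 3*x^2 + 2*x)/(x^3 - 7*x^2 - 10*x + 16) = x*(x - 2)/(x^2 - 6*x - 16)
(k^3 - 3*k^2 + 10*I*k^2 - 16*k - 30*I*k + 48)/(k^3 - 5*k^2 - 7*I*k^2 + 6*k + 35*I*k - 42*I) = (k^2 + 10*I*k - 16)/(k^2 - k*(2 + 7*I) + 14*I)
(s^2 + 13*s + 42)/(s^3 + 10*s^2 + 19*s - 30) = (s + 7)/(s^2 + 4*s - 5)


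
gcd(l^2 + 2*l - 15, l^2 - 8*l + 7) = 1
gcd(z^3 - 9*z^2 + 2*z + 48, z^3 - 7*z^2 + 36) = z^2 - z - 6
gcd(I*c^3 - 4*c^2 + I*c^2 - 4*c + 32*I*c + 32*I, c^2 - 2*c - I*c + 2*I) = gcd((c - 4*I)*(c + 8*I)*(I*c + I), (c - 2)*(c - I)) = 1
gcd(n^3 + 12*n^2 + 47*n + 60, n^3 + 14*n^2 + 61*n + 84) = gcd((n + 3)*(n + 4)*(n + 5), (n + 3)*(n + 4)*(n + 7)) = n^2 + 7*n + 12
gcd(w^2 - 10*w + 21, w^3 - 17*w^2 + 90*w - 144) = w - 3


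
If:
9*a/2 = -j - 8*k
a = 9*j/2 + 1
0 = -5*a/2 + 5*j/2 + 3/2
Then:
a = 17/35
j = -4/35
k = -29/112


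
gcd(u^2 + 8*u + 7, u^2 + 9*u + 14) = u + 7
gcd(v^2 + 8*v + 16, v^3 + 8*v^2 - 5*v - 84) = v + 4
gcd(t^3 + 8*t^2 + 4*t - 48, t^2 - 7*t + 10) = t - 2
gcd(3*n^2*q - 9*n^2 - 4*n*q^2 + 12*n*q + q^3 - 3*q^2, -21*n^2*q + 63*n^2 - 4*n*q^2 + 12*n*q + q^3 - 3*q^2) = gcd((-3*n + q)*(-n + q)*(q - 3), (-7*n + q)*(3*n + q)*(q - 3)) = q - 3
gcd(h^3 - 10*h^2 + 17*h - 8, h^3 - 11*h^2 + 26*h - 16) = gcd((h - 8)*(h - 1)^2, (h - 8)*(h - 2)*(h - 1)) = h^2 - 9*h + 8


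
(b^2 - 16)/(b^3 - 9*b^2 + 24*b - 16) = (b + 4)/(b^2 - 5*b + 4)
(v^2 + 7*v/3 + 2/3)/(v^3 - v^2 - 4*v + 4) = (v + 1/3)/(v^2 - 3*v + 2)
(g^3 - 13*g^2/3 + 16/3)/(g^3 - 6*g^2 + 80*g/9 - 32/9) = 3*(g + 1)/(3*g - 2)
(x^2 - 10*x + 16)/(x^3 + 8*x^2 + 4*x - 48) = (x - 8)/(x^2 + 10*x + 24)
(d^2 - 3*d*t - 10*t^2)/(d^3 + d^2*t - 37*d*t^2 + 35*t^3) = (-d - 2*t)/(-d^2 - 6*d*t + 7*t^2)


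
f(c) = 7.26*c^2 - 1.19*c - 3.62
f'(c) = 14.52*c - 1.19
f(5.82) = 235.37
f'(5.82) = 83.32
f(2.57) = 41.27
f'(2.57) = 36.13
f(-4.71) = 163.04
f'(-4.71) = -69.58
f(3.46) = 79.18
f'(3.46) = 49.05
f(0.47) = -2.58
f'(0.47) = 5.63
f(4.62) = 145.84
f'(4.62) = 65.89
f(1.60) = 13.06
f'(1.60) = 22.04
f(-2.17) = 33.15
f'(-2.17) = -32.70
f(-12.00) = 1056.10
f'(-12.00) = -175.43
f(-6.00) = 264.88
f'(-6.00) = -88.31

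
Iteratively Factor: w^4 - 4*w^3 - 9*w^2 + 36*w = (w - 3)*(w^3 - w^2 - 12*w) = w*(w - 3)*(w^2 - w - 12) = w*(w - 4)*(w - 3)*(w + 3)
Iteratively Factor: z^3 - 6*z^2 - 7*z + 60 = (z - 4)*(z^2 - 2*z - 15) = (z - 4)*(z + 3)*(z - 5)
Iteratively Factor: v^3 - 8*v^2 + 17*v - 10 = (v - 1)*(v^2 - 7*v + 10) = (v - 5)*(v - 1)*(v - 2)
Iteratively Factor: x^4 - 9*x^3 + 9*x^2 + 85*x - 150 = (x - 5)*(x^3 - 4*x^2 - 11*x + 30) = (x - 5)*(x + 3)*(x^2 - 7*x + 10) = (x - 5)^2*(x + 3)*(x - 2)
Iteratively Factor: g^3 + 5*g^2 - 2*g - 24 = (g + 3)*(g^2 + 2*g - 8) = (g + 3)*(g + 4)*(g - 2)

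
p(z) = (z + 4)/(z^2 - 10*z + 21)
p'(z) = (10 - 2*z)*(z + 4)/(z^2 - 10*z + 21)^2 + 1/(z^2 - 10*z + 21) = (z^2 - 10*z - 2*(z - 5)*(z + 4) + 21)/(z^2 - 10*z + 21)^2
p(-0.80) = 0.11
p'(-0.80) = 0.08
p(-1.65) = 0.06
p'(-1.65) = 0.04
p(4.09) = -2.55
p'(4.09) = 1.15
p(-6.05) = -0.02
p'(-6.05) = 0.01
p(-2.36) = 0.03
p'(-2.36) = 0.03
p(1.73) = 0.86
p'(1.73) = 0.99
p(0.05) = 0.20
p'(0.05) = 0.14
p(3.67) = -3.44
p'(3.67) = 3.65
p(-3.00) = 0.02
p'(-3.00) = 0.02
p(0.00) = 0.19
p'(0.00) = 0.14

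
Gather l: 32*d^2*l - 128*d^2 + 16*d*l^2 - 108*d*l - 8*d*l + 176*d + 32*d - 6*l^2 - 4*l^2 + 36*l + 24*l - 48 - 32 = -128*d^2 + 208*d + l^2*(16*d - 10) + l*(32*d^2 - 116*d + 60) - 80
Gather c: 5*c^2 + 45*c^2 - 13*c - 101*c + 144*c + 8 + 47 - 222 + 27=50*c^2 + 30*c - 140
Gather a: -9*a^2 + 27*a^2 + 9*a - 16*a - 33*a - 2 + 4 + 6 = 18*a^2 - 40*a + 8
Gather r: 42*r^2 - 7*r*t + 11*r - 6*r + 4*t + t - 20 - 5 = 42*r^2 + r*(5 - 7*t) + 5*t - 25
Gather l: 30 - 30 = 0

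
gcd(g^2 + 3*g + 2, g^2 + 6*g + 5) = g + 1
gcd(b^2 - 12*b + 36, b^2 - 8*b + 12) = b - 6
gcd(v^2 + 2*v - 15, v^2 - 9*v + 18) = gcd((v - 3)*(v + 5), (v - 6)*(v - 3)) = v - 3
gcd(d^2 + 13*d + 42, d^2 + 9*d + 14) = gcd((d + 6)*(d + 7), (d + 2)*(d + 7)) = d + 7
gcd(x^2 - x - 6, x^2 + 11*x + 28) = 1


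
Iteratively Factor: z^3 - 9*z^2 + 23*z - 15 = (z - 1)*(z^2 - 8*z + 15) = (z - 3)*(z - 1)*(z - 5)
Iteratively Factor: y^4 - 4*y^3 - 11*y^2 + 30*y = (y)*(y^3 - 4*y^2 - 11*y + 30) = y*(y + 3)*(y^2 - 7*y + 10) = y*(y - 2)*(y + 3)*(y - 5)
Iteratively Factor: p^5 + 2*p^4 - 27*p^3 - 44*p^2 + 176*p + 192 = (p + 4)*(p^4 - 2*p^3 - 19*p^2 + 32*p + 48) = (p + 1)*(p + 4)*(p^3 - 3*p^2 - 16*p + 48) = (p + 1)*(p + 4)^2*(p^2 - 7*p + 12) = (p - 4)*(p + 1)*(p + 4)^2*(p - 3)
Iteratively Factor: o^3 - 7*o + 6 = (o - 1)*(o^2 + o - 6) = (o - 1)*(o + 3)*(o - 2)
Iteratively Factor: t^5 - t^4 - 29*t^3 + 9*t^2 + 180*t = (t)*(t^4 - t^3 - 29*t^2 + 9*t + 180) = t*(t + 3)*(t^3 - 4*t^2 - 17*t + 60) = t*(t + 3)*(t + 4)*(t^2 - 8*t + 15) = t*(t - 5)*(t + 3)*(t + 4)*(t - 3)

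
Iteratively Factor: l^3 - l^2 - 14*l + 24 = (l + 4)*(l^2 - 5*l + 6) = (l - 2)*(l + 4)*(l - 3)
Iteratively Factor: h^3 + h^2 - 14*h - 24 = (h + 2)*(h^2 - h - 12) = (h + 2)*(h + 3)*(h - 4)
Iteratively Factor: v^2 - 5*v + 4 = (v - 4)*(v - 1)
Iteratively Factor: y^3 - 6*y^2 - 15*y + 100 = (y - 5)*(y^2 - y - 20) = (y - 5)*(y + 4)*(y - 5)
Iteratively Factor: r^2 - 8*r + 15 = (r - 5)*(r - 3)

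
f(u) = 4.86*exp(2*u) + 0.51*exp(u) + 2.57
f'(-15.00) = 0.00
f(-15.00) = 2.57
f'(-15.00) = 0.00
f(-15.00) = 2.57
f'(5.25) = 353083.87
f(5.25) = 176593.10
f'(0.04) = 11.06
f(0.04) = 8.37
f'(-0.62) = 3.09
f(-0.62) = 4.25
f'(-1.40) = 0.72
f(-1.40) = 2.99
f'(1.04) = 79.25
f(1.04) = 42.91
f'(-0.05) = 9.28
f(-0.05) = 7.45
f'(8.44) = 208238987.07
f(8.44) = 104120676.38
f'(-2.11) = 0.20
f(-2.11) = 2.70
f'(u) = 9.72*exp(2*u) + 0.51*exp(u)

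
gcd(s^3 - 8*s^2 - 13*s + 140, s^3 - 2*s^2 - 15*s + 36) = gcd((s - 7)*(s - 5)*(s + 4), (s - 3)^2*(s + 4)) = s + 4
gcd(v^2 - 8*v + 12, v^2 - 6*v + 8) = v - 2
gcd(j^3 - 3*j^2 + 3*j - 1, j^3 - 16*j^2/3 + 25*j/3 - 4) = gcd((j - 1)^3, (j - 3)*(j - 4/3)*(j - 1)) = j - 1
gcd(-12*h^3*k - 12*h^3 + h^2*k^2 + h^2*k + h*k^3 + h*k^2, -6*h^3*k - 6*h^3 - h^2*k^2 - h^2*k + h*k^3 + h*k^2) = 3*h^2*k + 3*h^2 - h*k^2 - h*k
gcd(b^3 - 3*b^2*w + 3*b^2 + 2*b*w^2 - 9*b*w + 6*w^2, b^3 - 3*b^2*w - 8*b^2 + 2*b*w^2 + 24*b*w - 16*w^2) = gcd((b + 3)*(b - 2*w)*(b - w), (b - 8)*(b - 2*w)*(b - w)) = b^2 - 3*b*w + 2*w^2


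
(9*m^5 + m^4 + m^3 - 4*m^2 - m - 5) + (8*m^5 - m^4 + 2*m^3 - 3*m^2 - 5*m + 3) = 17*m^5 + 3*m^3 - 7*m^2 - 6*m - 2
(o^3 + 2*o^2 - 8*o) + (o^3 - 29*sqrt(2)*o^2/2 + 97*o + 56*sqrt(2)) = 2*o^3 - 29*sqrt(2)*o^2/2 + 2*o^2 + 89*o + 56*sqrt(2)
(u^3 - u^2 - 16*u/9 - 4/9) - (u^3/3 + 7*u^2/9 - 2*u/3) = 2*u^3/3 - 16*u^2/9 - 10*u/9 - 4/9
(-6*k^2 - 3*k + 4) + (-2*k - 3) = -6*k^2 - 5*k + 1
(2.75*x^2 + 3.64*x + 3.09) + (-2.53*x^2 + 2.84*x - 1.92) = 0.22*x^2 + 6.48*x + 1.17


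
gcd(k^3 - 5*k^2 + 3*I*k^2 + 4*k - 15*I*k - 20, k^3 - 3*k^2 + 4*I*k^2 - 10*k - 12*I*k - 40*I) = k^2 + k*(-5 + 4*I) - 20*I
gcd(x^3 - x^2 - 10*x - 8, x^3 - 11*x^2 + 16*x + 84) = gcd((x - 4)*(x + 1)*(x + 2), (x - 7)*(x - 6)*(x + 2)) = x + 2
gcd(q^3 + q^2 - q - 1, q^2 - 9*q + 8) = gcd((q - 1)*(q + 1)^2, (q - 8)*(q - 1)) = q - 1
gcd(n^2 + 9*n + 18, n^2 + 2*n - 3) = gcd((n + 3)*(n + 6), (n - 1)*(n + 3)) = n + 3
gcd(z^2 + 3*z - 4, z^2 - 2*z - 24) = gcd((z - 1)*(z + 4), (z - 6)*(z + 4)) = z + 4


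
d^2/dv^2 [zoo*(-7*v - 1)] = 0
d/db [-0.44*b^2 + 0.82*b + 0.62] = 0.82 - 0.88*b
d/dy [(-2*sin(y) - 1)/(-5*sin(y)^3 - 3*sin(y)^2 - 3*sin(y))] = -(20*sin(y)^3 + 21*sin(y)^2 + 6*sin(y) + 3)*cos(y)/((5*sin(y)^2 + 3*sin(y) + 3)^2*sin(y)^2)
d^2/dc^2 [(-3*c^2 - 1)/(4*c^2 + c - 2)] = 6*(4*c^3 - 40*c^2 - 4*c - 7)/(64*c^6 + 48*c^5 - 84*c^4 - 47*c^3 + 42*c^2 + 12*c - 8)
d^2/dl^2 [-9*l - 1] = 0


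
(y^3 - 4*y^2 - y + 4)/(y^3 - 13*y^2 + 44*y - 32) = (y + 1)/(y - 8)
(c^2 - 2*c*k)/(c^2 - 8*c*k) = (c - 2*k)/(c - 8*k)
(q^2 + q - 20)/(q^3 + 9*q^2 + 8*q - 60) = (q - 4)/(q^2 + 4*q - 12)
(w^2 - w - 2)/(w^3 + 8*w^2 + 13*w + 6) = (w - 2)/(w^2 + 7*w + 6)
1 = 1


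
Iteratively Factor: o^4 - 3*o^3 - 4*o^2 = (o - 4)*(o^3 + o^2) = o*(o - 4)*(o^2 + o) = o^2*(o - 4)*(o + 1)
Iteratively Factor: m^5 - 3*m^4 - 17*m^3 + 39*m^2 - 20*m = (m)*(m^4 - 3*m^3 - 17*m^2 + 39*m - 20) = m*(m + 4)*(m^3 - 7*m^2 + 11*m - 5) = m*(m - 5)*(m + 4)*(m^2 - 2*m + 1) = m*(m - 5)*(m - 1)*(m + 4)*(m - 1)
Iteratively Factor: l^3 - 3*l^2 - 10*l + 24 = (l - 4)*(l^2 + l - 6) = (l - 4)*(l + 3)*(l - 2)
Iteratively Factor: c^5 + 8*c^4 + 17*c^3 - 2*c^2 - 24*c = (c)*(c^4 + 8*c^3 + 17*c^2 - 2*c - 24) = c*(c + 4)*(c^3 + 4*c^2 + c - 6) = c*(c - 1)*(c + 4)*(c^2 + 5*c + 6) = c*(c - 1)*(c + 3)*(c + 4)*(c + 2)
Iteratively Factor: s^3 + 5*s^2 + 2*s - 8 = (s + 2)*(s^2 + 3*s - 4) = (s + 2)*(s + 4)*(s - 1)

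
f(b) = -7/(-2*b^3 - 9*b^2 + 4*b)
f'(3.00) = -0.05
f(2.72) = 0.07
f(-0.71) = 1.05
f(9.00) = 0.00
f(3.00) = 0.06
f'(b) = -7*(6*b^2 + 18*b - 4)/(-2*b^3 - 9*b^2 + 4*b)^2 = 14*(-3*b^2 - 9*b + 2)/(b^2*(2*b^2 + 9*b - 4)^2)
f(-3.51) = 0.18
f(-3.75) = 0.19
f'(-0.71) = 2.17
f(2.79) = 0.07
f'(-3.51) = -0.03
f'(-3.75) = -0.07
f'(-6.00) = -0.10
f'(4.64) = -0.01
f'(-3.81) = -0.08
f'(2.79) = -0.06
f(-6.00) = -0.08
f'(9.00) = 0.00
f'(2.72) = -0.07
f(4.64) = 0.02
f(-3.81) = 0.20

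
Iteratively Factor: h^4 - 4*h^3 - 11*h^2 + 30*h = (h + 3)*(h^3 - 7*h^2 + 10*h) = h*(h + 3)*(h^2 - 7*h + 10) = h*(h - 2)*(h + 3)*(h - 5)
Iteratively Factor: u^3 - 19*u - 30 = (u + 2)*(u^2 - 2*u - 15) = (u - 5)*(u + 2)*(u + 3)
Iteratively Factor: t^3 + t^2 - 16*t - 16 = (t + 1)*(t^2 - 16) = (t - 4)*(t + 1)*(t + 4)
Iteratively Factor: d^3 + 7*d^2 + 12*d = (d)*(d^2 + 7*d + 12) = d*(d + 4)*(d + 3)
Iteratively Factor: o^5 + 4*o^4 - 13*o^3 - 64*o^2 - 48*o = (o - 4)*(o^4 + 8*o^3 + 19*o^2 + 12*o) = (o - 4)*(o + 1)*(o^3 + 7*o^2 + 12*o) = (o - 4)*(o + 1)*(o + 3)*(o^2 + 4*o) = (o - 4)*(o + 1)*(o + 3)*(o + 4)*(o)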